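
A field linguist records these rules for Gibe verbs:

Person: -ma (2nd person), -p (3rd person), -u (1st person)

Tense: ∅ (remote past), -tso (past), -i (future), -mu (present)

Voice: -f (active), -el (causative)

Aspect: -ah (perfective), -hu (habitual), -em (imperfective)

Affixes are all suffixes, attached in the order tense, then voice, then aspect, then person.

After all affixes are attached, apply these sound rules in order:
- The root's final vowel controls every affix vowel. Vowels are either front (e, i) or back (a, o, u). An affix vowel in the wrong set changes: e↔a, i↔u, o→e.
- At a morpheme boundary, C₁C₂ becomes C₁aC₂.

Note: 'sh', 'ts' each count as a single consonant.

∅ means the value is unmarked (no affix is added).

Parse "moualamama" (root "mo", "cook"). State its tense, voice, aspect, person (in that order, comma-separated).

Segment: mo-i-el-em-ma.
tense: -i → future.
voice: -el → causative.
aspect: -em → imperfective.
person: -ma → 2nd person.

future, causative, imperfective, 2nd person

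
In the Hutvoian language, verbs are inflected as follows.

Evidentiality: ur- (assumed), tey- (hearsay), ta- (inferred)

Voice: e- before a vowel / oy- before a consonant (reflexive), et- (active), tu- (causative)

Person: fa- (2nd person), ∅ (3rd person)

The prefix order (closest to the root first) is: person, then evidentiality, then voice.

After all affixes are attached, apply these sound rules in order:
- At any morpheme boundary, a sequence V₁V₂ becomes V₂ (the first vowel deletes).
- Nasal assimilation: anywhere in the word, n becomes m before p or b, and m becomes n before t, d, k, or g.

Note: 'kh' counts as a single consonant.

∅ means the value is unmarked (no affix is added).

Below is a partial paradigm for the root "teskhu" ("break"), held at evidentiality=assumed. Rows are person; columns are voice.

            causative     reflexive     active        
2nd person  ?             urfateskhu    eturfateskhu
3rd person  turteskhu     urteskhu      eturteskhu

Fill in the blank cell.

Attach person 2nd person fa- → fateskhu.
Attach evidentiality assumed ur- → urfateskhu.
Attach voice causative tu- → tuurfateskhu.
Apply vowel deletion: tuurfateskhu → turfateskhu.
Nasal assimilation: no change.

turfateskhu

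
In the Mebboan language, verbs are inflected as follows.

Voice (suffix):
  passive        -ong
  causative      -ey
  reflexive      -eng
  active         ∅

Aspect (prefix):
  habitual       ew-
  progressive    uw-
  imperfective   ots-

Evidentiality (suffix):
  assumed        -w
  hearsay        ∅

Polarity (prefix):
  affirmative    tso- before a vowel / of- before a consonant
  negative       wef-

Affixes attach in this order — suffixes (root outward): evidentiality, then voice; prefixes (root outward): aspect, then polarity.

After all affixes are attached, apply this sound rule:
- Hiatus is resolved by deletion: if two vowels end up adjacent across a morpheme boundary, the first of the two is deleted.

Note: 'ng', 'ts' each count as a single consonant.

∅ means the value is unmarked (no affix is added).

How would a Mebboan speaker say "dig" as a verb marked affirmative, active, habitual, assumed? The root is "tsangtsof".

Attach evidentiality assumed -w → tsangtsofw.
voice = active: zero marking, form stays tsangtsofw.
Attach aspect habitual ew- → ewtsangtsofw.
Attach polarity affirmative tso- (before vowel 'e') → tsoewtsangtsofw.
Apply vowel deletion: tsoewtsangtsofw → tsewtsangtsofw.

tsewtsangtsofw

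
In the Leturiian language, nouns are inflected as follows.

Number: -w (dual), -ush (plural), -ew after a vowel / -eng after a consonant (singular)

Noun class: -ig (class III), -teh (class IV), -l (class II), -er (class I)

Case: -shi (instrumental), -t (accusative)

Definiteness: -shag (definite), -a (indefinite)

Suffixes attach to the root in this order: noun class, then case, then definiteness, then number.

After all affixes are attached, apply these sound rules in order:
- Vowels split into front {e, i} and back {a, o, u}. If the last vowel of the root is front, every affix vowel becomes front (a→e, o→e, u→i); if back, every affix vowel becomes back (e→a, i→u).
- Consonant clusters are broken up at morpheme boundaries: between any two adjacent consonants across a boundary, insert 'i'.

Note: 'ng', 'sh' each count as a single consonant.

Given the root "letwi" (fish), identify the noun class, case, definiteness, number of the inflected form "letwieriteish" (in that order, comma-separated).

class I, accusative, indefinite, plural

Segment: letwi-er-t-a-ush.
noun class: -er → class I.
case: -t → accusative.
definiteness: -a → indefinite.
number: -ush → plural.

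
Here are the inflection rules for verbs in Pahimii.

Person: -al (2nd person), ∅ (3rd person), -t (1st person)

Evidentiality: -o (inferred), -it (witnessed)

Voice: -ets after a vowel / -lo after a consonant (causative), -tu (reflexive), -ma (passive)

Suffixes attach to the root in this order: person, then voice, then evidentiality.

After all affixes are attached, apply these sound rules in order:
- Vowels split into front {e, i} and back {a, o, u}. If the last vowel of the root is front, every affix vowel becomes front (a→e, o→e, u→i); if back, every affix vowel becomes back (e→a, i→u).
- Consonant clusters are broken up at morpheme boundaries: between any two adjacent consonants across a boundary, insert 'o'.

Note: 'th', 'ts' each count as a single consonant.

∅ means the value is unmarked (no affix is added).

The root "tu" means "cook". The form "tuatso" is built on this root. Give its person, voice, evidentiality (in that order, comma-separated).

Segment: tu-ets-o.
person: ∅ → 3rd person.
voice: -ets/lo → causative.
evidentiality: -o → inferred.

3rd person, causative, inferred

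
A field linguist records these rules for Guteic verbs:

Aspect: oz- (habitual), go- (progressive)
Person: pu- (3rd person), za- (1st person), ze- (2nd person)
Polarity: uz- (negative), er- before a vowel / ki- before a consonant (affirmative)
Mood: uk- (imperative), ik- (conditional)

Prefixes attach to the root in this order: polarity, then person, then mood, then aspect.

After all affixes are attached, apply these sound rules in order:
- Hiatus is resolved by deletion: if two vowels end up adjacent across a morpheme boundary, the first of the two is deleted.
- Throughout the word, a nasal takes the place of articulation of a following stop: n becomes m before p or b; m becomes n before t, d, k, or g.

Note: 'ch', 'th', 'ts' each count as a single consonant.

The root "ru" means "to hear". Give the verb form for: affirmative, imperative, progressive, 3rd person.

gukpukiru

Attach polarity affirmative ki- (before consonant 'r') → kiru.
Attach person 3rd person pu- → pukiru.
Attach mood imperative uk- → ukpukiru.
Attach aspect progressive go- → goukpukiru.
Apply vowel deletion: goukpukiru → gukpukiru.
Nasal assimilation: no change.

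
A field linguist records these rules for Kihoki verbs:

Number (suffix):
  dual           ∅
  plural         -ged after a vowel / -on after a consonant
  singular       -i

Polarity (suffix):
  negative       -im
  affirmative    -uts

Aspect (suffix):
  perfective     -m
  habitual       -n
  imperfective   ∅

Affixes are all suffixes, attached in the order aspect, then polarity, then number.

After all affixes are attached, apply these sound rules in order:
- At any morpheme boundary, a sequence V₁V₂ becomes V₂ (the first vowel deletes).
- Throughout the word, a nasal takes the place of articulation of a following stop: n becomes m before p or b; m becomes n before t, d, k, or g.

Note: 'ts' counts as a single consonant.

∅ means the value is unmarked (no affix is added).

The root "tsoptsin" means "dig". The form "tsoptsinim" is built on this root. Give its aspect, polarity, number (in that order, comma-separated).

Segment: tsoptsin-im.
aspect: ∅ → imperfective.
polarity: -im → negative.
number: ∅ → dual.

imperfective, negative, dual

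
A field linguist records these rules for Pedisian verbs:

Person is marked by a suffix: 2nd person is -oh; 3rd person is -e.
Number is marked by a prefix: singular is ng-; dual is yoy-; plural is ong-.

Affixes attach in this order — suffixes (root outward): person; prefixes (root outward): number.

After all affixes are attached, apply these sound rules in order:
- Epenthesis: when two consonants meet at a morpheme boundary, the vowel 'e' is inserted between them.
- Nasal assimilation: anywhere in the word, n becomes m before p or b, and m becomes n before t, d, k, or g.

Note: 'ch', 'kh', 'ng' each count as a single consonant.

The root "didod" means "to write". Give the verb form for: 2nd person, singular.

Attach person 2nd person -oh → didodoh.
Attach number singular ng- → ngdidodoh.
Apply epenthesis: ngdidodoh → ngedidodoh.
Nasal assimilation: no change.

ngedidodoh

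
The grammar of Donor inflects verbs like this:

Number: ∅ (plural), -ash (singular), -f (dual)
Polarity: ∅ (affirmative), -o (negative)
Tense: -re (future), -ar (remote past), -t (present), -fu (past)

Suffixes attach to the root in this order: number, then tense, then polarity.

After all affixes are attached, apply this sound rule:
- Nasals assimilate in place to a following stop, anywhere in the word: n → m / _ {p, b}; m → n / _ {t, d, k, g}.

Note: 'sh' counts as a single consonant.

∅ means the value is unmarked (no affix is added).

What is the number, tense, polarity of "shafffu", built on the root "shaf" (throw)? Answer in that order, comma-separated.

Segment: shaf-f-fu.
number: -f → dual.
tense: -fu → past.
polarity: ∅ → affirmative.

dual, past, affirmative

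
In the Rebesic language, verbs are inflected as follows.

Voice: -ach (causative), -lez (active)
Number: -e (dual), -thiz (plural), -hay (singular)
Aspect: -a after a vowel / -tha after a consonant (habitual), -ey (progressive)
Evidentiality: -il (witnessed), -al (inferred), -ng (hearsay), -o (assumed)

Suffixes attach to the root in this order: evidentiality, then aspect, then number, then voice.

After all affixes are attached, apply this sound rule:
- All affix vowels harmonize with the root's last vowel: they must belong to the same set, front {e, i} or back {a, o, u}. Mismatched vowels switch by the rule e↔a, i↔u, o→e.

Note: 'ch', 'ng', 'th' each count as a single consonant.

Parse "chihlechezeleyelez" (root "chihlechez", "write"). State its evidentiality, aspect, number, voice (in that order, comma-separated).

Segment: chihlechez-al-ey-e-lez.
evidentiality: -al → inferred.
aspect: -ey → progressive.
number: -e → dual.
voice: -lez → active.

inferred, progressive, dual, active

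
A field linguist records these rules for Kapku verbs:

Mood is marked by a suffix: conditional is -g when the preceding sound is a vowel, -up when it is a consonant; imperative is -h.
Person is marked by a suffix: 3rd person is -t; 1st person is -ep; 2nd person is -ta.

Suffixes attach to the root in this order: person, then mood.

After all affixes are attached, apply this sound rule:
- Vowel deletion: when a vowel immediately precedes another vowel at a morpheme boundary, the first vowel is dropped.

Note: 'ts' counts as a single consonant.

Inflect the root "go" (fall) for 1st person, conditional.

gepup

Attach person 1st person -ep → goep.
Attach mood conditional -up (after consonant 'p') → goepup.
Apply vowel deletion: goepup → gepup.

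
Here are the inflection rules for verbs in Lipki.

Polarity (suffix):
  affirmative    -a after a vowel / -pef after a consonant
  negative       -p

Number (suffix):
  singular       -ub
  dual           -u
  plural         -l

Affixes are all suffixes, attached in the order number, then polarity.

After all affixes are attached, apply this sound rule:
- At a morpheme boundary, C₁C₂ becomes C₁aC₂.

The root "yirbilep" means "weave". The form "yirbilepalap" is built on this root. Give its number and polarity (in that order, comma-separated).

plural, negative

Segment: yirbilep-l-p.
number: -l → plural.
polarity: -p → negative.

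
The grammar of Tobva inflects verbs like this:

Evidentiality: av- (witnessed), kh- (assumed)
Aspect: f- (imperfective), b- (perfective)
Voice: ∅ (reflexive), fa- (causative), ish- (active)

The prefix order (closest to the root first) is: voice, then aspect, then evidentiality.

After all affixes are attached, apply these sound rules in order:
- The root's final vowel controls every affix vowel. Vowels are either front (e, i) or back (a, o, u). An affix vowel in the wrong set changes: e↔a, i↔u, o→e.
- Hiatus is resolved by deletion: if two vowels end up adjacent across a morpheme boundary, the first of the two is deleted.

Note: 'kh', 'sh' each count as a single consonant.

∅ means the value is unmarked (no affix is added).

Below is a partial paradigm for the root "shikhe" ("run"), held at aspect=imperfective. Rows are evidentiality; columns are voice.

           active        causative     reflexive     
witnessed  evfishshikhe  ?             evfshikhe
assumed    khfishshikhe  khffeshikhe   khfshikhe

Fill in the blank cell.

Attach voice causative fa- → fashikhe.
Attach aspect imperfective f- → ffashikhe.
Attach evidentiality witnessed av- → avffashikhe.
Apply vowel harmony: avffashikhe → evffeshikhe.
Vowel deletion: no change.

evffeshikhe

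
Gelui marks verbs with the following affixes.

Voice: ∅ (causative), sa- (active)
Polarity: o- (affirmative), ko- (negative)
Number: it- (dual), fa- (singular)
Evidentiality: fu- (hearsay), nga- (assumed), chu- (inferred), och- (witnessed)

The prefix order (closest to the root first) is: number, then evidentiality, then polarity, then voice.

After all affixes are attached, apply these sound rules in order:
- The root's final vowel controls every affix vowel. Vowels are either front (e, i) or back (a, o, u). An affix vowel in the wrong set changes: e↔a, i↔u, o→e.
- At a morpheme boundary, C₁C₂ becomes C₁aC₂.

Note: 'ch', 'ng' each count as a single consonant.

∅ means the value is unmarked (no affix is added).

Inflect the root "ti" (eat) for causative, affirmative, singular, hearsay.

efifeti

Attach number singular fa- → fati.
Attach evidentiality hearsay fu- → fufati.
Attach polarity affirmative o- → ofufati.
voice = causative: zero marking, form stays ofufati.
Apply vowel harmony: ofufati → efifeti.
Epenthesis: no change.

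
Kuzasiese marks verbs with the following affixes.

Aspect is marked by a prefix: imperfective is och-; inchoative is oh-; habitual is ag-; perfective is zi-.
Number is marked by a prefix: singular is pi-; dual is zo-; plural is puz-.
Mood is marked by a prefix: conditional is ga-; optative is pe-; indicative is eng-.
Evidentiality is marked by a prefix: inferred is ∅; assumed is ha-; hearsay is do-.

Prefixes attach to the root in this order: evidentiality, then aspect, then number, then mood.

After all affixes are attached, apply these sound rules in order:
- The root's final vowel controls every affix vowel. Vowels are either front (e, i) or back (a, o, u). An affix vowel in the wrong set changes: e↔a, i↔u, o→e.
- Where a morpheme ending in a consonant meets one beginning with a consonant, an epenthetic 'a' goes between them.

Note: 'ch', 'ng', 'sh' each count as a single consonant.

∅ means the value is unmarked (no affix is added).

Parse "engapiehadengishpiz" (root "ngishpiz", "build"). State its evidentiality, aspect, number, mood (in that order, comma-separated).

hearsay, inchoative, singular, indicative

Segment: eng-pi-oh-do-ngishpiz.
evidentiality: do- → hearsay.
aspect: oh- → inchoative.
number: pi- → singular.
mood: eng- → indicative.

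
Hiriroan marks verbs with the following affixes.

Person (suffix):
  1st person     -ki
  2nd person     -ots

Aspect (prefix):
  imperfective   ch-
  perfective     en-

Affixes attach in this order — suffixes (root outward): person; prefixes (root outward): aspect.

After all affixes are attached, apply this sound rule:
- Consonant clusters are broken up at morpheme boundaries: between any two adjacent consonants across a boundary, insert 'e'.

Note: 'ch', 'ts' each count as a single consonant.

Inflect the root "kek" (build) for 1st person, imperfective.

Attach aspect imperfective ch- → chkek.
Attach person 1st person -ki → chkekki.
Apply epenthesis: chkekki → chekekeki.

chekekeki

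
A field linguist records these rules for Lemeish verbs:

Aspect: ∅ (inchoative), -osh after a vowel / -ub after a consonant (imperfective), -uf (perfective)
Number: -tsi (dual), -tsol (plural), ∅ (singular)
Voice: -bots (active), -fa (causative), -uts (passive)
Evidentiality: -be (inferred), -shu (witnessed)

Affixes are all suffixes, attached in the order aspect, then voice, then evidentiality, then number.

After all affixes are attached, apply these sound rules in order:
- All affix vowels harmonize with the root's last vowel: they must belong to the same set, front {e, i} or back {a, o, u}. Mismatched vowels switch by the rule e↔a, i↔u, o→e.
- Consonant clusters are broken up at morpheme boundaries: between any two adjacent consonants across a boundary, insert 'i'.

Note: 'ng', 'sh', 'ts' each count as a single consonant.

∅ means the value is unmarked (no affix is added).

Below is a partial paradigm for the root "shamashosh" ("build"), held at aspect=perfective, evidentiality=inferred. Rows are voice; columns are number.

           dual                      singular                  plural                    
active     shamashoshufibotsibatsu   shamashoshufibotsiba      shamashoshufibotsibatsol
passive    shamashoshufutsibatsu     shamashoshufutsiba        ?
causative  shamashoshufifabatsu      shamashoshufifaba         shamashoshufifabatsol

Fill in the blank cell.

Attach aspect perfective -uf → shamashoshuf.
Attach voice passive -uts → shamashoshufuts.
Attach evidentiality inferred -be → shamashoshufutsbe.
Attach number plural -tsol → shamashoshufutsbetsol.
Apply vowel harmony: shamashoshufutsbetsol → shamashoshufutsbatsol.
Apply epenthesis: shamashoshufutsbatsol → shamashoshufutsibatsol.

shamashoshufutsibatsol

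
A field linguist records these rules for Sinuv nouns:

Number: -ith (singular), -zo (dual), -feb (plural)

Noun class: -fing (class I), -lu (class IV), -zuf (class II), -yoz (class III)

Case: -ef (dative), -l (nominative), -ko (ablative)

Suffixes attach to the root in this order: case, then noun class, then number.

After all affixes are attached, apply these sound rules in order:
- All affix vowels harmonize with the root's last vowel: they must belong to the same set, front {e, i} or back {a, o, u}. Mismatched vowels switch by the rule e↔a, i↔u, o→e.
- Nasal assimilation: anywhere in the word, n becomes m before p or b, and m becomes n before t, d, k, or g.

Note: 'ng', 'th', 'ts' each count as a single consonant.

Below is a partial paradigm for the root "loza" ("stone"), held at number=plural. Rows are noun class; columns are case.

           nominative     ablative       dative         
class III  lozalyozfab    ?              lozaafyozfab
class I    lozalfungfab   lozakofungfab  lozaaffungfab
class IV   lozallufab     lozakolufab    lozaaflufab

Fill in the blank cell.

lozakoyozfab

Attach case ablative -ko → lozako.
Attach noun class class III -yoz → lozakoyoz.
Attach number plural -feb → lozakoyozfeb.
Apply vowel harmony: lozakoyozfeb → lozakoyozfab.
Nasal assimilation: no change.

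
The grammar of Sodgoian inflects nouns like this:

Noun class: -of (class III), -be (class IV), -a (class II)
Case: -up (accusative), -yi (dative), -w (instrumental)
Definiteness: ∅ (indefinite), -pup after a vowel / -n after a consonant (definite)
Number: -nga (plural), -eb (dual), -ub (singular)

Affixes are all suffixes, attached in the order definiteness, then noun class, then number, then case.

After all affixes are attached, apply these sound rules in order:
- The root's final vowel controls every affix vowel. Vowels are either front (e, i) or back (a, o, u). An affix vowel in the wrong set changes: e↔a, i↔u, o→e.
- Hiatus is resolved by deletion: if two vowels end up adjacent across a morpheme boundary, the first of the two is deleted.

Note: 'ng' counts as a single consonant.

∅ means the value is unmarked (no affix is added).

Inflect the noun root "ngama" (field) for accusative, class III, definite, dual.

ngamapupofabup

Attach definiteness definite -pup (after vowel 'a') → ngamapup.
Attach noun class class III -of → ngamapupof.
Attach number dual -eb → ngamapupofeb.
Attach case accusative -up → ngamapupofebup.
Apply vowel harmony: ngamapupofebup → ngamapupofabup.
Vowel deletion: no change.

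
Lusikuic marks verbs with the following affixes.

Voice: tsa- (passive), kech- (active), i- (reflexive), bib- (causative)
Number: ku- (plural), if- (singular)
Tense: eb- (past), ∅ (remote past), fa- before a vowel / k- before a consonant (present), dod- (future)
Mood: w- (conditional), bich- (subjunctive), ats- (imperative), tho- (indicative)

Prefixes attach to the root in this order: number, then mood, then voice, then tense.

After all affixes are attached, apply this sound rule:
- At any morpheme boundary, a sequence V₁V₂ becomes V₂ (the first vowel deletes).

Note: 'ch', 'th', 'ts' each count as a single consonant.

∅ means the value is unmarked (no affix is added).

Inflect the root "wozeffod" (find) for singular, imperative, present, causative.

Attach number singular if- → ifwozeffod.
Attach mood imperative ats- → atsifwozeffod.
Attach voice causative bib- → bibatsifwozeffod.
Attach tense present k- (before consonant 'b') → kbibatsifwozeffod.
Vowel deletion: no change.

kbibatsifwozeffod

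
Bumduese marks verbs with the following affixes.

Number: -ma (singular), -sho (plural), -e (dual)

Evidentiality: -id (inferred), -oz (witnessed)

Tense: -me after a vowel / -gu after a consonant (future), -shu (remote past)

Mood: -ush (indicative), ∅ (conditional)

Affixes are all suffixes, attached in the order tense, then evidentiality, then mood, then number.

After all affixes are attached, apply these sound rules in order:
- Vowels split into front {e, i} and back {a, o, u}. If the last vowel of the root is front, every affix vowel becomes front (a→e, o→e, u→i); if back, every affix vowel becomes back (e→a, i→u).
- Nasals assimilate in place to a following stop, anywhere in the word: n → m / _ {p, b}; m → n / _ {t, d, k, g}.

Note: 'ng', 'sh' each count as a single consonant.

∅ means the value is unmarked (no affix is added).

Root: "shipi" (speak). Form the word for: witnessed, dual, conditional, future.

shipimeeze

Attach tense future -me (after vowel 'i') → shipime.
Attach evidentiality witnessed -oz → shipimeoz.
mood = conditional: zero marking, form stays shipimeoz.
Attach number dual -e → shipimeoze.
Apply vowel harmony: shipimeoze → shipimeeze.
Nasal assimilation: no change.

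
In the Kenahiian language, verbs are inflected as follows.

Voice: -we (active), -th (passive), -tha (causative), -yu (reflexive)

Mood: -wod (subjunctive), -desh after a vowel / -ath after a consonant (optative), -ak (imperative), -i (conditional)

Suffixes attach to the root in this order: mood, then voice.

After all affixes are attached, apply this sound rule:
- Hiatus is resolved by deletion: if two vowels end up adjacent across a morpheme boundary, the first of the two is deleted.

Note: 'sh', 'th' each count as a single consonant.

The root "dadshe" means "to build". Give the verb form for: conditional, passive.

Attach mood conditional -i → dadshei.
Attach voice passive -th → dadsheith.
Apply vowel deletion: dadsheith → dadshith.

dadshith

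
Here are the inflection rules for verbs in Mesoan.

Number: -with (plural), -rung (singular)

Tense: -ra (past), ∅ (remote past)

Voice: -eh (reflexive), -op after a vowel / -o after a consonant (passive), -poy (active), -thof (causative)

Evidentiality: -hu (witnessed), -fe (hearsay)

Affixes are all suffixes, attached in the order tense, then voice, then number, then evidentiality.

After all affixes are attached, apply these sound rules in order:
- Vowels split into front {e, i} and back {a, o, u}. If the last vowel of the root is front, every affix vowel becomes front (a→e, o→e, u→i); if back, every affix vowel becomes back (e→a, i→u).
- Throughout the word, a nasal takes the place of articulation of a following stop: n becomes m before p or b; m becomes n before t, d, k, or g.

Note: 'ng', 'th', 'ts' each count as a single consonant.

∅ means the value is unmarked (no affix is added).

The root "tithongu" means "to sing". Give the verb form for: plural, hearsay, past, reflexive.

tithonguraahwuthfa

Attach tense past -ra → tithongura.
Attach voice reflexive -eh → tithonguraeh.
Attach number plural -with → tithonguraehwith.
Attach evidentiality hearsay -fe → tithonguraehwithfe.
Apply vowel harmony: tithonguraehwithfe → tithonguraahwuthfa.
Nasal assimilation: no change.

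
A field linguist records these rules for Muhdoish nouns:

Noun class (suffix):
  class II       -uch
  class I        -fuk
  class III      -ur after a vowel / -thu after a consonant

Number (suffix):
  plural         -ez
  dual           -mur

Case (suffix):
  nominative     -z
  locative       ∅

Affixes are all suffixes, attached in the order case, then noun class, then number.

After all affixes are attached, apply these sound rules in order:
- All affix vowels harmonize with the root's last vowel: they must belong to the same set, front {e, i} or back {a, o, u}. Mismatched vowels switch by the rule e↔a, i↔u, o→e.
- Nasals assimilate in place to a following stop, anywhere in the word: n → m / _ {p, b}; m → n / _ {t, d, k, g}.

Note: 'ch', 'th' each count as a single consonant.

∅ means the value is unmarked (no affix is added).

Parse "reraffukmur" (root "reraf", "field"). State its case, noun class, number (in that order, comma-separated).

Segment: reraf-fuk-mur.
case: ∅ → locative.
noun class: -fuk → class I.
number: -mur → dual.

locative, class I, dual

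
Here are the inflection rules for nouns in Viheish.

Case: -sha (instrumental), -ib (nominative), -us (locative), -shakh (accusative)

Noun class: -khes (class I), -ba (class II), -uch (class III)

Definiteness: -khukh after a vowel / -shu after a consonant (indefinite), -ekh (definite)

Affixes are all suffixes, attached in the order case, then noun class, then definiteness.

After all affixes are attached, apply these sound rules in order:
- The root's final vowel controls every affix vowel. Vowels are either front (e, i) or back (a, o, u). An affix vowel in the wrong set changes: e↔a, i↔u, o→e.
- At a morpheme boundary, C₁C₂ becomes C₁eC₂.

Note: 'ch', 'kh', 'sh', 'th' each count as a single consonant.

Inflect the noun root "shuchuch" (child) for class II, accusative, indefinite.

Attach case accusative -shakh → shuchuchshakh.
Attach noun class class II -ba → shuchuchshakhba.
Attach definiteness indefinite -khukh (after vowel 'a') → shuchuchshakhbakhukh.
Vowel harmony: no change.
Apply epenthesis: shuchuchshakhbakhukh → shuchucheshakhebakhukh.

shuchucheshakhebakhukh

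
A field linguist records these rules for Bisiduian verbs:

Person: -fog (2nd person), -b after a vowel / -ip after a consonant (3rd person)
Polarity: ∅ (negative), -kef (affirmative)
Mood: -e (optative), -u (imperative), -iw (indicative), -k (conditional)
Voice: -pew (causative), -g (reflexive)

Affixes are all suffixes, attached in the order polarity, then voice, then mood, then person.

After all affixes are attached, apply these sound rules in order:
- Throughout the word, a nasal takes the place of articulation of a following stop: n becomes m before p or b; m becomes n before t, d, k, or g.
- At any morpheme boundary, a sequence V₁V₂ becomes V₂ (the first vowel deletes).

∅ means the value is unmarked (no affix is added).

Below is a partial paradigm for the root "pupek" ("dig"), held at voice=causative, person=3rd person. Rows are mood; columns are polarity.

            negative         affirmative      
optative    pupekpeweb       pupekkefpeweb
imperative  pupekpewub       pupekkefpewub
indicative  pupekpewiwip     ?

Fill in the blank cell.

Attach polarity affirmative -kef → pupekkef.
Attach voice causative -pew → pupekkefpew.
Attach mood indicative -iw → pupekkefpewiw.
Attach person 3rd person -ip (after consonant 'w') → pupekkefpewiwip.
Nasal assimilation: no change.
Vowel deletion: no change.

pupekkefpewiwip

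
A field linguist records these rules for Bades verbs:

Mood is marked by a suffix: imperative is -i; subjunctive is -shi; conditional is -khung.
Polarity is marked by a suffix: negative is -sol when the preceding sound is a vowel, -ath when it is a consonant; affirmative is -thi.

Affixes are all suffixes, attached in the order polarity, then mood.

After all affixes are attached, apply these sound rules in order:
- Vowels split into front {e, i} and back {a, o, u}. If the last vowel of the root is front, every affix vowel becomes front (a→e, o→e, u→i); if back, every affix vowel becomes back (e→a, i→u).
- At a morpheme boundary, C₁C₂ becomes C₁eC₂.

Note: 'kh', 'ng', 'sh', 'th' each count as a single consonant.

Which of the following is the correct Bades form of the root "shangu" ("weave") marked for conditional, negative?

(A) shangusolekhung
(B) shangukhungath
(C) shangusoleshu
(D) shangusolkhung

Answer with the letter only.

A

Attach polarity negative -sol (after vowel 'u') → shangusol.
Attach mood conditional -khung → shangusolkhung.
Vowel harmony: no change.
Apply epenthesis: shangusolkhung → shangusolekhung.
So the correct form is shangusolekhung, option (A).
(D) shangusolkhung is wrong: it fails to apply the sound rule(s).
(B) shangukhungath is wrong: it has the affixes in the wrong order.
(C) shangusoleshu is wrong: it uses subjunctive instead of conditional for mood.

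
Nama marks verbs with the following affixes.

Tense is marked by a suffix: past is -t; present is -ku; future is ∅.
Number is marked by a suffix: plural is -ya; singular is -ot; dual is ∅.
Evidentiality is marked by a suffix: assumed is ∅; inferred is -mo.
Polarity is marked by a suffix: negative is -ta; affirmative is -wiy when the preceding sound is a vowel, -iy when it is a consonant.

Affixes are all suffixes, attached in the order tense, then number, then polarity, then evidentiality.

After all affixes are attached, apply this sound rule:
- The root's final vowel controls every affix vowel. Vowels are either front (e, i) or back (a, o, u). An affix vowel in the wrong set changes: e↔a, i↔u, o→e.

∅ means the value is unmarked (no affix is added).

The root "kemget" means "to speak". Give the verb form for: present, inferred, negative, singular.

Attach tense present -ku → kemgetku.
Attach number singular -ot → kemgetkuot.
Attach polarity negative -ta → kemgetkuotta.
Attach evidentiality inferred -mo → kemgetkuottamo.
Apply vowel harmony: kemgetkuottamo → kemgetkietteme.

kemgetkietteme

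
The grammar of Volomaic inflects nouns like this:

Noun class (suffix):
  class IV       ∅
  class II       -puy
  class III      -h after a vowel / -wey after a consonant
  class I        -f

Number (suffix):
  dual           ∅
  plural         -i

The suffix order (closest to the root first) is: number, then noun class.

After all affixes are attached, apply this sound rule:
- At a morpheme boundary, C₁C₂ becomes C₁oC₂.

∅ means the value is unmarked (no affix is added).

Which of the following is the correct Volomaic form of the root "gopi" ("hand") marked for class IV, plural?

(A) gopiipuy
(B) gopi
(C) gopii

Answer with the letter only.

C

Attach number plural -i → gopii.
noun class = class IV: zero marking, form stays gopii.
Epenthesis: no change.
So the correct form is gopii, option (C).
(B) gopi is wrong: it uses dual instead of plural for number.
(A) gopiipuy is wrong: it uses class II instead of class IV for noun class.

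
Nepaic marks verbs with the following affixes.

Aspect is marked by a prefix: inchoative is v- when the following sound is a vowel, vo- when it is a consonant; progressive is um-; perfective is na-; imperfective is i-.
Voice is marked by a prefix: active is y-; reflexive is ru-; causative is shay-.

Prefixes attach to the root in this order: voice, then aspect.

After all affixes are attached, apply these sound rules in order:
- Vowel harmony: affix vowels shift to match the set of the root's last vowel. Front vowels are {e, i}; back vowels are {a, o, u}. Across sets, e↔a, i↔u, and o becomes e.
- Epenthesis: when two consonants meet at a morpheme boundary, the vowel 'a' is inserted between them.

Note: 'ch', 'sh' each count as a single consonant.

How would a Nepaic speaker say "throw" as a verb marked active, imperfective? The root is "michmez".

iyamichmez

Attach voice active y- → ymichmez.
Attach aspect imperfective i- → iymichmez.
Vowel harmony: no change.
Apply epenthesis: iymichmez → iyamichmez.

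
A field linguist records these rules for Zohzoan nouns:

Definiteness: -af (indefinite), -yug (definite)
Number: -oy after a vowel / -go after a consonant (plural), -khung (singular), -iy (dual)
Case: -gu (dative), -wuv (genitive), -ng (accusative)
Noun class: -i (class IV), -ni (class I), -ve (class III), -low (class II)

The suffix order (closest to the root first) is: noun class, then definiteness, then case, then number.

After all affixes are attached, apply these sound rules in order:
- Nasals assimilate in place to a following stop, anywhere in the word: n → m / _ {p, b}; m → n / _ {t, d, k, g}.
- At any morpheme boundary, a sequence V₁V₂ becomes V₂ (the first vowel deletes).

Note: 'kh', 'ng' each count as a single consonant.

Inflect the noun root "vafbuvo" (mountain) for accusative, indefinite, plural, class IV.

vafbuvafnggo

Attach noun class class IV -i → vafbuvoi.
Attach definiteness indefinite -af → vafbuvoiaf.
Attach case accusative -ng → vafbuvoiafng.
Attach number plural -go (after consonant 'ng') → vafbuvoiafnggo.
Nasal assimilation: no change.
Apply vowel deletion: vafbuvoiafnggo → vafbuvafnggo.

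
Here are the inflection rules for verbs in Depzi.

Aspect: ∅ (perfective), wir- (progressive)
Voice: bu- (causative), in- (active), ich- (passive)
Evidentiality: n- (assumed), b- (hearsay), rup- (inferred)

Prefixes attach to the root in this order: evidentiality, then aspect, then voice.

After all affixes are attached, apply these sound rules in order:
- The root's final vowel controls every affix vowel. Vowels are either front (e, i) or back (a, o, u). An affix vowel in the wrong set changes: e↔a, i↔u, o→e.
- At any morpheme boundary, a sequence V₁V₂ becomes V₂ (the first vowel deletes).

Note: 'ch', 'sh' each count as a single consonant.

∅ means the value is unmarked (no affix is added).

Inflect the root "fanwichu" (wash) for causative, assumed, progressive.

buwurnfanwichu

Attach evidentiality assumed n- → nfanwichu.
Attach aspect progressive wir- → wirnfanwichu.
Attach voice causative bu- → buwirnfanwichu.
Apply vowel harmony: buwirnfanwichu → buwurnfanwichu.
Vowel deletion: no change.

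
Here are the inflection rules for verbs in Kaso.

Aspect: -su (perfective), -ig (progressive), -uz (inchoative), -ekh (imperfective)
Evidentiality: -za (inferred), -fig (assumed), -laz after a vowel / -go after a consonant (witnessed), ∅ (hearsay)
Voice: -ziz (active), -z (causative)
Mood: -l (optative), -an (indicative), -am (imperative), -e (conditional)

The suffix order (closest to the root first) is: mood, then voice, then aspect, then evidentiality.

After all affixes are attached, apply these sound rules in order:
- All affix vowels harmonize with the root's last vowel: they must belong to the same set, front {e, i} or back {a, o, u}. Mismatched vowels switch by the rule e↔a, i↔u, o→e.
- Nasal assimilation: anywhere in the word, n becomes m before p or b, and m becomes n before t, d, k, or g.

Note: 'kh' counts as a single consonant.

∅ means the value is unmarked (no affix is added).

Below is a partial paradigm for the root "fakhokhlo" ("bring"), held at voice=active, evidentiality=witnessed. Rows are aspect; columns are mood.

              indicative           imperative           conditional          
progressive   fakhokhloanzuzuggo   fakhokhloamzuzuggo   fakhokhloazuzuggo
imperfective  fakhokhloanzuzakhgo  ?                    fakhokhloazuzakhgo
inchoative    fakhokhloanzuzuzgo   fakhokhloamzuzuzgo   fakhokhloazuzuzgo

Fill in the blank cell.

Attach mood imperative -am → fakhokhloam.
Attach voice active -ziz → fakhokhloamziz.
Attach aspect imperfective -ekh → fakhokhloamzizekh.
Attach evidentiality witnessed -go (after consonant 'kh') → fakhokhloamzizekhgo.
Apply vowel harmony: fakhokhloamzizekhgo → fakhokhloamzuzakhgo.
Nasal assimilation: no change.

fakhokhloamzuzakhgo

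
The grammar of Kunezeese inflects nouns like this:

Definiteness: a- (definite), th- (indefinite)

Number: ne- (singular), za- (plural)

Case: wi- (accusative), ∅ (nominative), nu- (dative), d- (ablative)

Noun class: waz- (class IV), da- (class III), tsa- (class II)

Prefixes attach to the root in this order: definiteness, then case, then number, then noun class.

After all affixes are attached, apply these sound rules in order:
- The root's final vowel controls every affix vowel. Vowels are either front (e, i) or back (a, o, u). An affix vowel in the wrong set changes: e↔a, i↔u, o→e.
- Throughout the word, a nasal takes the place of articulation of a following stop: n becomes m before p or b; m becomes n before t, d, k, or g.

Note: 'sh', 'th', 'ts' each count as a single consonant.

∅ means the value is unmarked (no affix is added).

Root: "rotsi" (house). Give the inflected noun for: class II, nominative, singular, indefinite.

tsenethrotsi

Attach definiteness indefinite th- → throtsi.
case = nominative: zero marking, form stays throtsi.
Attach number singular ne- → nethrotsi.
Attach noun class class II tsa- → tsanethrotsi.
Apply vowel harmony: tsanethrotsi → tsenethrotsi.
Nasal assimilation: no change.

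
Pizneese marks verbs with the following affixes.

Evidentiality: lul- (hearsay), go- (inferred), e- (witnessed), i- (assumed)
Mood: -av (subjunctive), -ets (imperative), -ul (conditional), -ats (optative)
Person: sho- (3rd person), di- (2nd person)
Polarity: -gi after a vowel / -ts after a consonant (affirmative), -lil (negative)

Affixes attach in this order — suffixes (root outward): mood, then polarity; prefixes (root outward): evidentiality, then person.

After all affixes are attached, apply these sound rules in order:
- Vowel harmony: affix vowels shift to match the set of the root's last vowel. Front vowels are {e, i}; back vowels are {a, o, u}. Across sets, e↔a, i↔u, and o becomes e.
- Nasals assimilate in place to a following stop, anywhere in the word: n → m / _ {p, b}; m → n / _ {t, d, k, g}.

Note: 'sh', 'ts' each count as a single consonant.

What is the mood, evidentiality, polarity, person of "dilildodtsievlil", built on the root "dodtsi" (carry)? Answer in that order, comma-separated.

Segment: di-lul-dodtsi-av-lil.
mood: -av → subjunctive.
evidentiality: lul- → hearsay.
polarity: -lil → negative.
person: di- → 2nd person.

subjunctive, hearsay, negative, 2nd person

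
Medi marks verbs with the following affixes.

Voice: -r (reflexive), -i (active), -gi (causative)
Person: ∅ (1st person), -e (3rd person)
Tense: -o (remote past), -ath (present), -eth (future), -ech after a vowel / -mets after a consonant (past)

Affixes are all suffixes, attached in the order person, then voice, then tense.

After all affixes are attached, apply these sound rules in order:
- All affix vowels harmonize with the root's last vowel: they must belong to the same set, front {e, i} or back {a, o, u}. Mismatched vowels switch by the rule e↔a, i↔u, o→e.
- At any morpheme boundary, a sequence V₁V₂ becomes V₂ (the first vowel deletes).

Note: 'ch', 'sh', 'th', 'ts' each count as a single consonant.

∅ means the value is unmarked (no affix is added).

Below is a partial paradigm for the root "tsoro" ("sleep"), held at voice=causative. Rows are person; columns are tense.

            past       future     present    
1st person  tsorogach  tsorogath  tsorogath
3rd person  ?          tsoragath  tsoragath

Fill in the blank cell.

Attach person 3rd person -e → tsoroe.
Attach voice causative -gi → tsoroegi.
Attach tense past -ech (after vowel 'i') → tsoroegiech.
Apply vowel harmony: tsoroegiech → tsoroaguach.
Apply vowel deletion: tsoroaguach → tsoragach.

tsoragach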